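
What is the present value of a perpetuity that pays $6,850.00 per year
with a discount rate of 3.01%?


Formula: PV = C / r
Substituting: PV = $6,850.00 / 0.0301
PV = $227,574.75

$227,574.75


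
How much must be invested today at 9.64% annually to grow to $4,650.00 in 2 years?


Formula: PV = FV / (1 + r)^n
Substituting: PV = $4,650.00 / (1 + 0.0964)^2
Discount factor: (1.0964)^2 = 1.202093
PV = $4,650.00 / 1.202093 = $3,868.25

$3,868.25


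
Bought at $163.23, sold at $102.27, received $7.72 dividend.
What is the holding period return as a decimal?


Formula: HPR = (P1 - P0 + D) / P0
Gain: $102.27 - $163.23 + $7.72 = -$53.24
HPR = -$53.24 / $163.23 = -0.3262

-0.3262


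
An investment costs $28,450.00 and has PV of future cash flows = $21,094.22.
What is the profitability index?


Formula: PI = PV(cash flows) / initial investment
Substituting: PI = $21,094.22 / $28,450.00
PI = 0.7414

0.7414


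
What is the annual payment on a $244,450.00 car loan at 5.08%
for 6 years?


Formula: PMT = PV * r / (1 - (1+r)^(-n))
Denominator: 1 - (1 + 0.0508)^(-6) = 0.257187
Numerator: $244,450.00 * 0.0508 = 12418.06
PMT = 12418.06 / 0.257187 = $48,284.21

$48,284.21


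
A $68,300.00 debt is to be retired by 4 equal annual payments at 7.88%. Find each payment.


Formula: PMT = PV * r / (1 - (1+r)^(-n))
Denominator: 1 - (1 + 0.0788)^(-4) = 0.261694
Numerator: $68,300.00 * 0.0788 = 5382.04
PMT = 5382.04 / 0.261694 = $20,566.14

$20,566.14


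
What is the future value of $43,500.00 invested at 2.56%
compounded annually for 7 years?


Formula: FV = P * (1 + r)^n
Substituting: FV = $43,500.00 * (1 + 0.0256)^7
Growth factor: (1.0256)^7 = 1.193565
FV = $43,500.00 * 1.193565 = $51,920.08

$51,920.08


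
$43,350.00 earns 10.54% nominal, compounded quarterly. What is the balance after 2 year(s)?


Formula: FV = P * (1 + r/m)^(m*t)
Period rate: r/m = 0.1054 / 4 = 0.02635
Total periods: m*t = 4 * 2 = 8
Growth factor: (1 + 0.02635)^8 = 1.2313
FV = $43,350.00 * 1.2313 = $53,376.86

$53,376.86


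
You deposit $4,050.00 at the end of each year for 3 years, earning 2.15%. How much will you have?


Formula: FV = PMT * ((1+r)^n - 1) / r
Growth factor: (1 + 0.0215)^3 = 1.065897
Numerator: 1.065897 - 1 = 0.065897
FV = $4,050.00 * 0.065897 / 0.0215 = $12,413.10

$12,413.10


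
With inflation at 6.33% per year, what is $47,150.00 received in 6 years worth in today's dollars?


Formula: Real value = nominal / (1 + inflation)^years
Price level: (1 + 0.0633)^6 = 1.445223
Real value = $47,150.00 / 1.445223 = $32,624.72

$32,624.72


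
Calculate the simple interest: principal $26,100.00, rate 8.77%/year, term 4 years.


Formula: I = P * r * t
Substituting: I = $26,100.00 * 0.0877 * 4
Step: I = $26,100.00 * 0.3508
I = $9,155.88

$9,155.88


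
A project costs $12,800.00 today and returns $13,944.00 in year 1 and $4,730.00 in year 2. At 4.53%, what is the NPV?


Formula: NPV = C0 + C1/(1+r) + C2/(1+r)^2
Discount C1: $13,944.00 / (1 + 0.0453) = $13,339.71
Discount C2: $4,730.00 / (1 + 0.0453)^2 = $4,328.92
NPV = -$12,800.00 + $13,339.71 + $4,328.92 = $4,868.63

$4,868.63


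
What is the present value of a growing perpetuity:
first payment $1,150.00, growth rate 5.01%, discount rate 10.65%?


Formula: PV = C / (r - g)
Spread: r - g = 0.1065 - 0.0501 = 0.0564
Substituting: PV = $1,150.00 / 0.0564
PV = $20,390.07

$20,390.07


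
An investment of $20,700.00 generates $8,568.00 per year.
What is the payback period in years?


Formula: Payback = investment / annual cash flow
Substituting: Payback = $20,700.00 / $8,568.00
Payback = 2.416 years

2.416 years


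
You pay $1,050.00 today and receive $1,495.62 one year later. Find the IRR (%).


Formula: IRR = C1/C0 - 1
Substituting: IRR = $1,495.62 / $1,050.00 - 1
Ratio: 1.4244 - 1 = 0.4244
IRR = 42.44%

42.44%


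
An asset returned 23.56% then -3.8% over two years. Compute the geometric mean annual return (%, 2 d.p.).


Formula: Geometric mean = ((1+r1)*(1+r2))^(1/2) - 1
Product: (1 + 0.2356) * (1 + -0.038) = 1.2356 * 0.962 = 1.188647
Square root: 1.188647^0.5 = 1.090251
Geometric mean = 1.090251 - 1 = 0.090251
As percentage: 9.03%

9.03%


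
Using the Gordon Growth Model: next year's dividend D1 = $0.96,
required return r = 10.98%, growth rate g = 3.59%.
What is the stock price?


Formula: P = D1 / (r - g)
Spread: r - g = 0.1098 - 0.0359 = 0.0739
Substituting: P = $0.96 / 0.0739
P = $12.99

$12.99


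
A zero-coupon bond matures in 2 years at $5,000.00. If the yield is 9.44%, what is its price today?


Formula: Price = FV / (1 + r)^n
Substituting: Price = $5,000.00 / (1 + 0.0944)^2
Discount factor: (1.0944)^2 = 1.197711
Price = $5,000.00 / 1.197711 = $4,174.63

$4,174.63


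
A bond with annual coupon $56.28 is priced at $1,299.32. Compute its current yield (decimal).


Formula: Current yield = annual coupon / price
Substituting: CY = $56.28 / $1,299.32
CY = 0.043315

0.043315


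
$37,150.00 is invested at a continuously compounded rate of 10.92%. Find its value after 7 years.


Formula: FV = P * e^(r*t)
Exponent: r*t = 0.1092 * 7 = 0.7644
e^(0.7644) = 2.147705
FV = $37,150.00 * 2.147705 = $79,787.25

$79,787.25


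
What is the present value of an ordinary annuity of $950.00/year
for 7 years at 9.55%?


Formula: PV = PMT * (1 - (1+r)^(-n)) / r
Discount factor: (1 + 0.0955)^(-7) = 0.528097
Bracket: 1 - 0.528097 = 0.471903
PV = $950.00 * 0.471903 / 0.0955 = $4,694.33

$4,694.33


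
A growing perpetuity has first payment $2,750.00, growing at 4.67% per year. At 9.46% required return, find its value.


Formula: PV = C / (r - g)
Spread: r - g = 0.0946 - 0.0467 = 0.0479
Substituting: PV = $2,750.00 / 0.0479
PV = $57,411.27

$57,411.27


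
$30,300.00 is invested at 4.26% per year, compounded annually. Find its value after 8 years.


Formula: FV = P * (1 + r)^n
Substituting: FV = $30,300.00 * (1 + 0.0426)^8
Growth factor: (1.0426)^8 = 1.396181
FV = $30,300.00 * 1.396181 = $42,304.29

$42,304.29


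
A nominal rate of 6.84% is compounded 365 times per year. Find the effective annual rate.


Formula: EAR = (1 + r/m)^m - 1
Period rate: r/m = 0.0684 / 365 = 0.000187
Compounding: (1 + 0.000187)^365 = 1.070787
EAR = 1.070787 - 1 = 0.070787

0.070787


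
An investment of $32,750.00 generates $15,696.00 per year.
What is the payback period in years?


Formula: Payback = investment / annual cash flow
Substituting: Payback = $32,750.00 / $15,696.00
Payback = 2.0865 years

2.0865 years


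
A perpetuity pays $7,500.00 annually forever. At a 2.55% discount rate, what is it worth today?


Formula: PV = C / r
Substituting: PV = $7,500.00 / 0.0255
PV = $294,117.65

$294,117.65


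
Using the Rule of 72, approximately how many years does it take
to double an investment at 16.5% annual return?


Formula: Years ≈ 72 / r
Substituting: Years ≈ 72 / 16.5
Years ≈ 4.4

4.4 years


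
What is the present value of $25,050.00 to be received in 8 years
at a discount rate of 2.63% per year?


Formula: PV = FV / (1 + r)^n
Substituting: PV = $25,050.00 / (1 + 0.0263)^8
Discount factor: (1.0263)^8 = 1.23082
PV = $25,050.00 / 1.23082 = $20,352.28

$20,352.28


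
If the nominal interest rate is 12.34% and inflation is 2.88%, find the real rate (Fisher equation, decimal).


Formula: (1 + r_real) = (1 + r_nom) / (1 + inflation)
Substituting: (1 + r_real) = 1.1234 / 1.0288
(1 + r_real) = 1.091952
r_real = 1.091952 - 1 = 0.091952

0.091952


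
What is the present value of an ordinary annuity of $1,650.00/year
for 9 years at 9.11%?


Formula: PV = PMT * (1 - (1+r)^(-n)) / r
Discount factor: (1 + 0.0911)^(-9) = 0.456267
Bracket: 1 - 0.456267 = 0.543733
PV = $1,650.00 * 0.543733 / 0.0911 = $9,848.07

$9,848.07


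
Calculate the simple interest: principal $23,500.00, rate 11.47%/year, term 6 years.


Formula: I = P * r * t
Substituting: I = $23,500.00 * 0.1147 * 6
Step: I = $23,500.00 * 0.6882
I = $16,172.70

$16,172.70


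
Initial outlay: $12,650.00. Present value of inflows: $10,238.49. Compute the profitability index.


Formula: PI = PV(cash flows) / initial investment
Substituting: PI = $10,238.49 / $12,650.00
PI = 0.8094

0.8094


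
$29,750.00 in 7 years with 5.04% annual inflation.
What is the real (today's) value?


Formula: Real value = nominal / (1 + inflation)^years
Price level: (1 + 0.0504)^7 = 1.410857
Real value = $29,750.00 / 1.410857 = $21,086.47

$21,086.47


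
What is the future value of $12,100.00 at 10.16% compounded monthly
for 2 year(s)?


Formula: FV = P * (1 + r/m)^(m*t)
Period rate: r/m = 0.1016 / 12 = 0.008467
Total periods: m*t = 12 * 2 = 24
Growth factor: (1 + 0.008467)^24 = 1.22427
FV = $12,100.00 * 1.22427 = $14,813.66

$14,813.66


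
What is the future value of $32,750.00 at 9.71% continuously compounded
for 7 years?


Formula: FV = P * e^(r*t)
Exponent: r*t = 0.0971 * 7 = 0.6797
e^(0.6797) = 1.973286
FV = $32,750.00 * 1.973286 = $64,625.11

$64,625.11


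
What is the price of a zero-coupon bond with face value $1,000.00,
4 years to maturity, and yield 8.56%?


Formula: Price = FV / (1 + r)^n
Substituting: Price = $1,000.00 / (1 + 0.0856)^4
Discount factor: (1.0856)^4 = 1.388927
Price = $1,000.00 / 1.388927 = $719.98

$719.98


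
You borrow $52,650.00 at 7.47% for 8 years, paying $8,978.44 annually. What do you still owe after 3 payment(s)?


Formula: Balance = PV*(1+r)^k - PMT*((1+r)^k - 1)/r
Growth: (1 + 0.0747)^3 = 1.241257
Accumulated factor: ((1+r)^k - 1)/r = 3.22968
Balance = $52,650.00 * 1.241257 - $8,978.44 * 3.22968
Balance = $36,354.70

$36,354.70


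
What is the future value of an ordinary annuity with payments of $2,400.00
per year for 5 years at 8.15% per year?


Formula: FV = PMT * ((1+r)^n - 1) / r
Growth factor: (1 + 0.0815)^5 = 1.47956
Numerator: 1.47956 - 1 = 0.47956
FV = $2,400.00 * 0.47956 / 0.0815 = $14,122.02

$14,122.02


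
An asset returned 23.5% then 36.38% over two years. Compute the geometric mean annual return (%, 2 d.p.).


Formula: Geometric mean = ((1+r1)*(1+r2))^(1/2) - 1
Product: (1 + 0.235) * (1 + 0.3638) = 1.235 * 1.3638 = 1.684293
Square root: 1.684293^0.5 = 1.297803
Geometric mean = 1.297803 - 1 = 0.297803
As percentage: 29.78%

29.78%


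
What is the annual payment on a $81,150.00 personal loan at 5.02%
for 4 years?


Formula: PMT = PV * r / (1 - (1+r)^(-n))
Denominator: 1 - (1 + 0.0502)^(-4) = 0.177924
Numerator: $81,150.00 * 0.0502 = 4073.73
PMT = 4073.73 / 0.177924 = $22,895.89

$22,895.89


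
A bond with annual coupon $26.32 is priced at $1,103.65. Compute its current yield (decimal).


Formula: Current yield = annual coupon / price
Substituting: CY = $26.32 / $1,103.65
CY = 0.023848

0.023848


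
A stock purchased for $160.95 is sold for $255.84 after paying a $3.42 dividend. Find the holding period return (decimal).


Formula: HPR = (P1 - P0 + D) / P0
Gain: $255.84 - $160.95 + $3.42 = $98.31
HPR = $98.31 / $160.95 = 0.6108

0.6108


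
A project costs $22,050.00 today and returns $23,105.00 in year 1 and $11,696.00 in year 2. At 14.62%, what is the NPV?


Formula: NPV = C0 + C1/(1+r) + C2/(1+r)^2
Discount C1: $23,105.00 / (1 + 0.1462) = $20,157.91
Discount C2: $11,696.00 / (1 + 0.1462)^2 = $8,902.59
NPV = -$22,050.00 + $20,157.91 + $8,902.59 = $7,010.51

$7,010.51


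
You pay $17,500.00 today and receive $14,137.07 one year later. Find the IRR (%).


Formula: IRR = C1/C0 - 1
Substituting: IRR = $14,137.07 / $17,500.00 - 1
Ratio: 0.807833 - 1 = -0.192167
IRR = -19.2167%

-19.2167%


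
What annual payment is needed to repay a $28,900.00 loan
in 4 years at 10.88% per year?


Formula: PMT = PV * r / (1 - (1+r)^(-n))
Denominator: 1 - (1 + 0.1088)^(-4) = 0.338413
Numerator: $28,900.00 * 0.1088 = 3144.32
PMT = 3144.32 / 0.338413 = $9,291.38

$9,291.38


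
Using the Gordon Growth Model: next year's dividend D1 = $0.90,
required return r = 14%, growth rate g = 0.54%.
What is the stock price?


Formula: P = D1 / (r - g)
Spread: r - g = 0.14 - 0.0054 = 0.1346
Substituting: P = $0.90 / 0.1346
P = $6.69

$6.69


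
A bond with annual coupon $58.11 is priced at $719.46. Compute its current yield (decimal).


Formula: Current yield = annual coupon / price
Substituting: CY = $58.11 / $719.46
CY = 0.080769

0.080769


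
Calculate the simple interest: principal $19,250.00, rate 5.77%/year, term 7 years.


Formula: I = P * r * t
Substituting: I = $19,250.00 * 0.0577 * 7
Step: I = $19,250.00 * 0.4039
I = $7,775.08

$7,775.08


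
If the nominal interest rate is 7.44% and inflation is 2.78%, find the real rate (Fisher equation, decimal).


Formula: (1 + r_real) = (1 + r_nom) / (1 + inflation)
Substituting: (1 + r_real) = 1.0744 / 1.0278
(1 + r_real) = 1.04534
r_real = 1.04534 - 1 = 0.04534

0.04534


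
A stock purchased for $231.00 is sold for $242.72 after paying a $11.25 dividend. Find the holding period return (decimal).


Formula: HPR = (P1 - P0 + D) / P0
Gain: $242.72 - $231.00 + $11.25 = $22.97
HPR = $22.97 / $231.00 = 0.0994

0.0994


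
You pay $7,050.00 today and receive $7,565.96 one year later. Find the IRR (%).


Formula: IRR = C1/C0 - 1
Substituting: IRR = $7,565.96 / $7,050.00 - 1
Ratio: 1.073186 - 1 = 0.073186
IRR = 7.3186%

7.3186%


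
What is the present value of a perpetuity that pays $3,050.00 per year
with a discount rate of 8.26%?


Formula: PV = C / r
Substituting: PV = $3,050.00 / 0.0826
PV = $36,924.94

$36,924.94


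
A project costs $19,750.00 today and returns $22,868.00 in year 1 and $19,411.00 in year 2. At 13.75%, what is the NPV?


Formula: NPV = C0 + C1/(1+r) + C2/(1+r)^2
Discount C1: $22,868.00 / (1 + 0.1375) = $20,103.74
Discount C2: $19,411.00 / (1 + 0.1375)^2 = $15,001.86
NPV = -$19,750.00 + $20,103.74 + $15,001.86 = $15,355.60

$15,355.60


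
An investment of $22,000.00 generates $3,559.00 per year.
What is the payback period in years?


Formula: Payback = investment / annual cash flow
Substituting: Payback = $22,000.00 / $3,559.00
Payback = 6.1815 years

6.1815 years


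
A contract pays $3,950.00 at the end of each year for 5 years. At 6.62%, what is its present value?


Formula: PV = PMT * (1 - (1+r)^(-n)) / r
Discount factor: (1 + 0.0662)^(-5) = 0.725783
Bracket: 1 - 0.725783 = 0.274217
PV = $3,950.00 * 0.274217 / 0.0662 = $16,361.91

$16,361.91


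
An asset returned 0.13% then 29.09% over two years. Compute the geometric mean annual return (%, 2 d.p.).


Formula: Geometric mean = ((1+r1)*(1+r2))^(1/2) - 1
Product: (1 + 0.0013) * (1 + 0.2909) = 1.0013 * 1.2909 = 1.292578
Square root: 1.292578^0.5 = 1.136916
Geometric mean = 1.136916 - 1 = 0.136916
As percentage: 13.69%

13.69%


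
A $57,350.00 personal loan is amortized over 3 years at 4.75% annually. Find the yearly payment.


Formula: PMT = PV * r / (1 - (1+r)^(-n))
Denominator: 1 - (1 + 0.0475)^(-3) = 0.129963
Numerator: $57,350.00 * 0.0475 = 2724.125
PMT = 2724.125 / 0.129963 = $20,960.83

$20,960.83


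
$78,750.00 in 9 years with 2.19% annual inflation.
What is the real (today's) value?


Formula: Real value = nominal / (1 + inflation)^years
Price level: (1 + 0.0219)^9 = 1.215278
Real value = $78,750.00 / 1.215278 = $64,799.99

$64,799.99


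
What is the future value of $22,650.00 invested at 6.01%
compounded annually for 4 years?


Formula: FV = P * (1 + r)^n
Substituting: FV = $22,650.00 * (1 + 0.0601)^4
Growth factor: (1.0601)^4 = 1.262953
FV = $22,650.00 * 1.262953 = $28,605.90

$28,605.90


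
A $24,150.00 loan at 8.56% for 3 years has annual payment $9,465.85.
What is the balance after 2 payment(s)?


Formula: Balance = PV*(1+r)^k - PMT*((1+r)^k - 1)/r
Growth: (1 + 0.0856)^2 = 1.178527
Accumulated factor: ((1+r)^k - 1)/r = 2.0856
Balance = $24,150.00 * 1.178527 - $9,465.85 * 2.0856
Balance = $8,719.46

$8,719.46


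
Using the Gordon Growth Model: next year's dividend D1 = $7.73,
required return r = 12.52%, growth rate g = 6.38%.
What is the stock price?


Formula: P = D1 / (r - g)
Spread: r - g = 0.1252 - 0.0638 = 0.0614
Substituting: P = $7.73 / 0.0614
P = $125.90

$125.90


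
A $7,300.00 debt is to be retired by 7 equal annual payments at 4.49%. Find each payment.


Formula: PMT = PV * r / (1 - (1+r)^(-n))
Denominator: 1 - (1 + 0.0449)^(-7) = 0.264679
Numerator: $7,300.00 * 0.0449 = 327.77
PMT = 327.77 / 0.264679 = $1,238.37

$1,238.37


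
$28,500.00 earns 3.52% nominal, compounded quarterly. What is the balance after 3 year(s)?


Formula: FV = P * (1 + r/m)^(m*t)
Period rate: r/m = 0.0352 / 4 = 0.0088
Total periods: m*t = 4 * 3 = 12
Growth factor: (1 + 0.0088)^12 = 1.110864
FV = $28,500.00 * 1.110864 = $31,659.62

$31,659.62


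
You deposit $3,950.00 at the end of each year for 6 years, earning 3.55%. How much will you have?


Formula: FV = PMT * ((1+r)^n - 1) / r
Growth factor: (1 + 0.0355)^6 = 1.232823
Numerator: 1.232823 - 1 = 0.232823
FV = $3,950.00 * 0.232823 / 0.0355 = $25,905.62

$25,905.62


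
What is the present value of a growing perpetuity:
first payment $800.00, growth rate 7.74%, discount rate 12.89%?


Formula: PV = C / (r - g)
Spread: r - g = 0.1289 - 0.0774 = 0.0515
Substituting: PV = $800.00 / 0.0515
PV = $15,533.98

$15,533.98


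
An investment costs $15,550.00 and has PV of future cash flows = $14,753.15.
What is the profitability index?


Formula: PI = PV(cash flows) / initial investment
Substituting: PI = $14,753.15 / $15,550.00
PI = 0.9488

0.9488


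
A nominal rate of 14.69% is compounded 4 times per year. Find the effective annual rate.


Formula: EAR = (1 + r/m)^m - 1
Period rate: r/m = 0.1469 / 4 = 0.036725
Compounding: (1 + 0.036725)^4 = 1.155192
EAR = 1.155192 - 1 = 0.155192

0.155192


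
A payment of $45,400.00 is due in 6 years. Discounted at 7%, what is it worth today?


Formula: PV = FV / (1 + r)^n
Substituting: PV = $45,400.00 / (1 + 0.07)^6
Discount factor: (1.07)^6 = 1.50073
PV = $45,400.00 / 1.50073 = $30,251.94

$30,251.94


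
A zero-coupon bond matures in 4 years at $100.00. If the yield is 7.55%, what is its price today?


Formula: Price = FV / (1 + r)^n
Substituting: Price = $100.00 / (1 + 0.0755)^4
Discount factor: (1.0755)^4 = 1.337955
Price = $100.00 / 1.337955 = $74.74

$74.74


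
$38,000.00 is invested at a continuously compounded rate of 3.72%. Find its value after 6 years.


Formula: FV = P * e^(r*t)
Exponent: r*t = 0.0372 * 6 = 0.2232
e^(0.2232) = 1.250071
FV = $38,000.00 * 1.250071 = $47,502.68

$47,502.68


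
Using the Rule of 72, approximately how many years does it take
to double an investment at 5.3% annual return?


Formula: Years ≈ 72 / r
Substituting: Years ≈ 72 / 5.3
Years ≈ 13.6

13.6 years


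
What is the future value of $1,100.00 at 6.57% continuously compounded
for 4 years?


Formula: FV = P * e^(r*t)
Exponent: r*t = 0.0657 * 4 = 0.2628
e^(0.2628) = 1.300567
FV = $1,100.00 * 1.300567 = $1,430.62

$1,430.62


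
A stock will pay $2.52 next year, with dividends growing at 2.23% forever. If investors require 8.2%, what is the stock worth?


Formula: P = D1 / (r - g)
Spread: r - g = 0.082 - 0.0223 = 0.0597
Substituting: P = $2.52 / 0.0597
P = $42.21

$42.21


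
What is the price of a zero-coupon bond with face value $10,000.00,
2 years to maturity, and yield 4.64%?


Formula: Price = FV / (1 + r)^n
Substituting: Price = $10,000.00 / (1 + 0.0464)^2
Discount factor: (1.0464)^2 = 1.094953
Price = $10,000.00 / 1.094953 = $9,132.81

$9,132.81


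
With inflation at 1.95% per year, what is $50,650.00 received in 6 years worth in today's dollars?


Formula: Real value = nominal / (1 + inflation)^years
Price level: (1 + 0.0195)^6 = 1.122854
Real value = $50,650.00 / 1.122854 = $45,108.26

$45,108.26


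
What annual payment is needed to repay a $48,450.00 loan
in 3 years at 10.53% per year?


Formula: PMT = PV * r / (1 - (1+r)^(-n))
Denominator: 1 - (1 + 0.1053)^(-3) = 0.259441
Numerator: $48,450.00 * 0.1053 = 5101.785
PMT = 5101.785 / 0.259441 = $19,664.51

$19,664.51


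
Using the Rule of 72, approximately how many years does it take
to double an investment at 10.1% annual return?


Formula: Years ≈ 72 / r
Substituting: Years ≈ 72 / 10.1
Years ≈ 7.1

7.1 years


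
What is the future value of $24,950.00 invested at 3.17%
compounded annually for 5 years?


Formula: FV = P * (1 + r)^n
Substituting: FV = $24,950.00 * (1 + 0.0317)^5
Growth factor: (1.0317)^5 = 1.168873
FV = $24,950.00 * 1.168873 = $29,163.37

$29,163.37


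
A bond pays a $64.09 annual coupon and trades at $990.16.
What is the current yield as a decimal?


Formula: Current yield = annual coupon / price
Substituting: CY = $64.09 / $990.16
CY = 0.064727

0.064727


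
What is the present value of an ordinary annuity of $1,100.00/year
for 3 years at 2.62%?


Formula: PV = PMT * (1 - (1+r)^(-n)) / r
Discount factor: (1 + 0.0262)^(-3) = 0.925346
Bracket: 1 - 0.925346 = 0.074654
PV = $1,100.00 * 0.074654 / 0.0262 = $3,134.34

$3,134.34


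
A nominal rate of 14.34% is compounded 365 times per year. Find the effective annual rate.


Formula: EAR = (1 + r/m)^m - 1
Period rate: r/m = 0.1434 / 365 = 0.000393
Compounding: (1 + 0.000393)^365 = 1.154159
EAR = 1.154159 - 1 = 0.154159

0.154159


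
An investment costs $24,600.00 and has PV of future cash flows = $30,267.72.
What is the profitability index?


Formula: PI = PV(cash flows) / initial investment
Substituting: PI = $30,267.72 / $24,600.00
PI = 1.2304

1.2304


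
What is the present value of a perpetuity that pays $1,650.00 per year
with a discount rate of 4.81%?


Formula: PV = C / r
Substituting: PV = $1,650.00 / 0.0481
PV = $34,303.53

$34,303.53


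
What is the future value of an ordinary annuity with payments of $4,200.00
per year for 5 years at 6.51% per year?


Formula: FV = PMT * ((1+r)^n - 1) / r
Growth factor: (1 + 0.0651)^5 = 1.37073
Numerator: 1.37073 - 1 = 0.37073
FV = $4,200.00 * 0.37073 / 0.0651 = $23,918.07

$23,918.07


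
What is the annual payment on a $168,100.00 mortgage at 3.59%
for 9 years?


Formula: PMT = PV * r / (1 - (1+r)^(-n))
Denominator: 1 - (1 + 0.0359)^(-9) = 0.271986
Numerator: $168,100.00 * 0.0359 = 6034.79
PMT = 6034.79 / 0.271986 = $22,187.84

$22,187.84


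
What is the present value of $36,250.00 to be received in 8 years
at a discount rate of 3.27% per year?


Formula: PV = FV / (1 + r)^n
Substituting: PV = $36,250.00 / (1 + 0.0327)^8
Discount factor: (1.0327)^8 = 1.29358
PV = $36,250.00 / 1.29358 = $28,023.00

$28,023.00


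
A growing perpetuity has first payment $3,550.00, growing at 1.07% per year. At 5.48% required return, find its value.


Formula: PV = C / (r - g)
Spread: r - g = 0.0548 - 0.0107 = 0.0441
Substituting: PV = $3,550.00 / 0.0441
PV = $80,498.87

$80,498.87


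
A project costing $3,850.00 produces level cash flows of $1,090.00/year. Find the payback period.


Formula: Payback = investment / annual cash flow
Substituting: Payback = $3,850.00 / $1,090.00
Payback = 3.5321 years

3.5321 years


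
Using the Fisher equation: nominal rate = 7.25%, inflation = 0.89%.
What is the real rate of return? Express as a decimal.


Formula: (1 + r_real) = (1 + r_nom) / (1 + inflation)
Substituting: (1 + r_real) = 1.0725 / 1.0089
(1 + r_real) = 1.063039
r_real = 1.063039 - 1 = 0.063039

0.063039


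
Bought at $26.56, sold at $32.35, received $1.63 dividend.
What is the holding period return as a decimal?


Formula: HPR = (P1 - P0 + D) / P0
Gain: $32.35 - $26.56 + $1.63 = $7.42
HPR = $7.42 / $26.56 = 0.2794

0.2794


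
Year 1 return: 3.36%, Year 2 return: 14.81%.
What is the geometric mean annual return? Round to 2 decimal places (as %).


Formula: Geometric mean = ((1+r1)*(1+r2))^(1/2) - 1
Product: (1 + 0.0336) * (1 + 0.1481) = 1.0336 * 1.1481 = 1.186676
Square root: 1.186676^0.5 = 1.089347
Geometric mean = 1.089347 - 1 = 0.089347
As percentage: 8.93%

8.93%


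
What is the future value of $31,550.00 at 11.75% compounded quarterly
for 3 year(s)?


Formula: FV = P * (1 + r/m)^(m*t)
Period rate: r/m = 0.1175 / 4 = 0.029375
Total periods: m*t = 4 * 3 = 12
Growth factor: (1 + 0.029375)^12 = 1.415414
FV = $31,550.00 * 1.415414 = $44,656.30

$44,656.30


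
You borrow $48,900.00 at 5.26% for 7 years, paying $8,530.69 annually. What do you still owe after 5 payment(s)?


Formula: Balance = PV*(1+r)^k - PMT*((1+r)^k - 1)/r
Growth: (1 + 0.0526)^5 = 1.292162
Accumulated factor: ((1+r)^k - 1)/r = 5.554403
Balance = $48,900.00 * 1.292162 - $8,530.69 * 5.554403
Balance = $15,803.81

$15,803.81


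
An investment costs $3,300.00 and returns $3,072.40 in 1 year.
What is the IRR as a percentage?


Formula: IRR = C1/C0 - 1
Substituting: IRR = $3,072.40 / $3,300.00 - 1
Ratio: 0.93103 - 1 = -0.06897
IRR = -6.897%

-6.897%


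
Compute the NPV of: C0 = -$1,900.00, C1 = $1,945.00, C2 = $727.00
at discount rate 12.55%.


Formula: NPV = C0 + C1/(1+r) + C2/(1+r)^2
Discount C1: $1,945.00 / (1 + 0.1255) = $1,728.12
Discount C2: $727.00 / (1 + 0.1255)^2 = $573.91
NPV = -$1,900.00 + $1,728.12 + $573.91 = $402.03

$402.03


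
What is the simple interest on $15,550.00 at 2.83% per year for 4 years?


Formula: I = P * r * t
Substituting: I = $15,550.00 * 0.0283 * 4
Step: I = $15,550.00 * 0.1132
I = $1,760.26

$1,760.26


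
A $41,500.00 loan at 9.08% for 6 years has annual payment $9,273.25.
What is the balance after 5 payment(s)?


Formula: Balance = PV*(1+r)^k - PMT*((1+r)^k - 1)/r
Growth: (1 + 0.0908)^5 = 1.544279
Accumulated factor: ((1+r)^k - 1)/r = 5.994257
Balance = $41,500.00 * 1.544279 - $9,273.25 * 5.994257
Balance = $8,501.31

$8,501.31


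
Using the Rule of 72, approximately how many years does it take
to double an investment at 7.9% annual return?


Formula: Years ≈ 72 / r
Substituting: Years ≈ 72 / 7.9
Years ≈ 9.1

9.1 years


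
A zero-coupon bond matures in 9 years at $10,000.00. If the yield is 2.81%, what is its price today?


Formula: Price = FV / (1 + r)^n
Substituting: Price = $10,000.00 / (1 + 0.0281)^9
Discount factor: (1.0281)^9 = 1.283271
Price = $10,000.00 / 1.283271 = $7,792.59

$7,792.59


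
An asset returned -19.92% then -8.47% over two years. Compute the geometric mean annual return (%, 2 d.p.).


Formula: Geometric mean = ((1+r1)*(1+r2))^(1/2) - 1
Product: (1 + -0.1992) * (1 + -0.0847) = 0.8008 * 0.9153 = 0.732972
Square root: 0.732972^0.5 = 0.856138
Geometric mean = 0.856138 - 1 = -0.143862
As percentage: -14.39%

-14.39%


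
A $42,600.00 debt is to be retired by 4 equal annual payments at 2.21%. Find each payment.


Formula: PMT = PV * r / (1 - (1+r)^(-n))
Denominator: 1 - (1 + 0.0221)^(-4) = 0.083724
Numerator: $42,600.00 * 0.0221 = 941.46
PMT = 941.46 / 0.083724 = $11,244.84

$11,244.84


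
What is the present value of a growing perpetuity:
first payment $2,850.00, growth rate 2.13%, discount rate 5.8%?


Formula: PV = C / (r - g)
Spread: r - g = 0.058 - 0.0213 = 0.0367
Substituting: PV = $2,850.00 / 0.0367
PV = $77,656.68

$77,656.68


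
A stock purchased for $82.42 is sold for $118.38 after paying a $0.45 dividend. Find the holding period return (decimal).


Formula: HPR = (P1 - P0 + D) / P0
Gain: $118.38 - $82.42 + $0.45 = $36.41
HPR = $36.41 / $82.42 = 0.4418

0.4418


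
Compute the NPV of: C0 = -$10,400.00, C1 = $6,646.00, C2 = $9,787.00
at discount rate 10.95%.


Formula: NPV = C0 + C1/(1+r) + C2/(1+r)^2
Discount C1: $6,646.00 / (1 + 0.1095) = $5,990.09
Discount C2: $9,787.00 / (1 + 0.1095)^2 = $7,950.51
NPV = -$10,400.00 + $5,990.09 + $7,950.51 = $3,540.60

$3,540.60


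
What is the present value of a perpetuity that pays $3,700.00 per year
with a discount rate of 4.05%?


Formula: PV = C / r
Substituting: PV = $3,700.00 / 0.0405
PV = $91,358.02

$91,358.02


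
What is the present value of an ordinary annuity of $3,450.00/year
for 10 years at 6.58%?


Formula: PV = PMT * (1 - (1+r)^(-n)) / r
Discount factor: (1 + 0.0658)^(-10) = 0.528741
Bracket: 1 - 0.528741 = 0.471259
PV = $3,450.00 * 0.471259 / 0.0658 = $24,708.88

$24,708.88


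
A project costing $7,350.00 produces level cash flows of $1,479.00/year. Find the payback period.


Formula: Payback = investment / annual cash flow
Substituting: Payback = $7,350.00 / $1,479.00
Payback = 4.9696 years

4.9696 years


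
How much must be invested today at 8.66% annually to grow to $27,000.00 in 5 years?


Formula: PV = FV / (1 + r)^n
Substituting: PV = $27,000.00 / (1 + 0.0866)^5
Discount factor: (1.0866)^5 = 1.514776
PV = $27,000.00 / 1.514776 = $17,824.41

$17,824.41


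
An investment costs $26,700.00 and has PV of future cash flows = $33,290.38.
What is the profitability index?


Formula: PI = PV(cash flows) / initial investment
Substituting: PI = $33,290.38 / $26,700.00
PI = 1.2468

1.2468


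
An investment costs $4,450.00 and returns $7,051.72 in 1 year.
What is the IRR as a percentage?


Formula: IRR = C1/C0 - 1
Substituting: IRR = $7,051.72 / $4,450.00 - 1
Ratio: 1.584656 - 1 = 0.584656
IRR = 58.4656%

58.4656%


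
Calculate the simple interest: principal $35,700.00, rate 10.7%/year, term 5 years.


Formula: I = P * r * t
Substituting: I = $35,700.00 * 0.107 * 5
Step: I = $35,700.00 * 0.535
I = $19,099.50

$19,099.50


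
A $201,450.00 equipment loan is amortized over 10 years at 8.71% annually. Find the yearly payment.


Formula: PMT = PV * r / (1 - (1+r)^(-n))
Denominator: 1 - (1 + 0.0871)^(-10) = 0.566185
Numerator: $201,450.00 * 0.0871 = 17546.295
PMT = 17546.295 / 0.566185 = $30,990.42

$30,990.42


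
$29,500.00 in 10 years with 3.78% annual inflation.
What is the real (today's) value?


Formula: Real value = nominal / (1 + inflation)^years
Price level: (1 + 0.0378)^10 = 1.449228
Real value = $29,500.00 / 1.449228 = $20,355.67

$20,355.67


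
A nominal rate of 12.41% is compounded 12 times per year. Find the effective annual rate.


Formula: EAR = (1 + r/m)^m - 1
Period rate: r/m = 0.1241 / 12 = 0.010342
Compounding: (1 + 0.010342)^12 = 1.131408
EAR = 1.131408 - 1 = 0.131408

0.131408


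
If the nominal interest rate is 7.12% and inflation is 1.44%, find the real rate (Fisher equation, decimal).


Formula: (1 + r_real) = (1 + r_nom) / (1 + inflation)
Substituting: (1 + r_real) = 1.0712 / 1.0144
(1 + r_real) = 1.055994
r_real = 1.055994 - 1 = 0.055994

0.055994


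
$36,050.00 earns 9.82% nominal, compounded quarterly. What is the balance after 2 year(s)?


Formula: FV = P * (1 + r/m)^(m*t)
Period rate: r/m = 0.0982 / 4 = 0.02455
Total periods: m*t = 4 * 2 = 8
Growth factor: (1 + 0.02455)^8 = 1.21413
FV = $36,050.00 * 1.21413 = $43,769.39

$43,769.39


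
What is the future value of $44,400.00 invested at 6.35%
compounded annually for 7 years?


Formula: FV = P * (1 + r)^n
Substituting: FV = $44,400.00 * (1 + 0.0635)^7
Growth factor: (1.0635)^7 = 1.53873
FV = $44,400.00 * 1.53873 = $68,319.62

$68,319.62


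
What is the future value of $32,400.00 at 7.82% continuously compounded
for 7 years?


Formula: FV = P * e^(r*t)
Exponent: r*t = 0.0782 * 7 = 0.5474
e^(0.5474) = 1.728752
FV = $32,400.00 * 1.728752 = $56,011.58

$56,011.58


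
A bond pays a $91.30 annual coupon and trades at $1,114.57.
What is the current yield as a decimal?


Formula: Current yield = annual coupon / price
Substituting: CY = $91.30 / $1,114.57
CY = 0.081915

0.081915


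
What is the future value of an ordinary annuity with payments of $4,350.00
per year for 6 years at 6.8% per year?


Formula: FV = PMT * ((1+r)^n - 1) / r
Growth factor: (1 + 0.068)^6 = 1.483978
Numerator: 1.483978 - 1 = 0.483978
FV = $4,350.00 * 0.483978 / 0.068 = $30,960.37

$30,960.37


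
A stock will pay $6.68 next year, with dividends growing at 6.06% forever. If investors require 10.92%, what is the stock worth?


Formula: P = D1 / (r - g)
Spread: r - g = 0.1092 - 0.0606 = 0.0486
Substituting: P = $6.68 / 0.0486
P = $137.45

$137.45


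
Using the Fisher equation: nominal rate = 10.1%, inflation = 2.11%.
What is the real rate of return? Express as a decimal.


Formula: (1 + r_real) = (1 + r_nom) / (1 + inflation)
Substituting: (1 + r_real) = 1.101 / 1.0211
(1 + r_real) = 1.078249
r_real = 1.078249 - 1 = 0.078249

0.078249


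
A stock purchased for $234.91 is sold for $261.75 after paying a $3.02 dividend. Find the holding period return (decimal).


Formula: HPR = (P1 - P0 + D) / P0
Gain: $261.75 - $234.91 + $3.02 = $29.86
HPR = $29.86 / $234.91 = 0.1271

0.1271


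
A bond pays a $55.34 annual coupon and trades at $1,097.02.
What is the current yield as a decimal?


Formula: Current yield = annual coupon / price
Substituting: CY = $55.34 / $1,097.02
CY = 0.050446

0.050446


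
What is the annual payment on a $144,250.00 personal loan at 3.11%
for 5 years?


Formula: PMT = PV * r / (1 - (1+r)^(-n))
Denominator: 1 - (1 + 0.0311)^(-5) = 0.141983
Numerator: $144,250.00 * 0.0311 = 4486.175
PMT = 4486.175 / 0.141983 = $31,596.64

$31,596.64


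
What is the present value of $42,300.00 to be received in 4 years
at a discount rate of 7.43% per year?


Formula: PV = FV / (1 + r)^n
Substituting: PV = $42,300.00 / (1 + 0.0743)^4
Discount factor: (1.0743)^4 = 1.331994
PV = $42,300.00 / 1.331994 = $31,756.90

$31,756.90


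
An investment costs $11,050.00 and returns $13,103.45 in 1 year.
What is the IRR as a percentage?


Formula: IRR = C1/C0 - 1
Substituting: IRR = $13,103.45 / $11,050.00 - 1
Ratio: 1.185833 - 1 = 0.185833
IRR = 18.5833%

18.5833%


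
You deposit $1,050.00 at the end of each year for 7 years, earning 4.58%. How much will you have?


Formula: FV = PMT * ((1+r)^n - 1) / r
Growth factor: (1 + 0.0458)^7 = 1.368171
Numerator: 1.368171 - 1 = 0.368171
FV = $1,050.00 * 0.368171 / 0.0458 = $8,440.61

$8,440.61


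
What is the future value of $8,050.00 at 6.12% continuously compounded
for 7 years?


Formula: FV = P * e^(r*t)
Exponent: r*t = 0.0612 * 7 = 0.4284
e^(0.4284) = 1.5348
FV = $8,050.00 * 1.5348 = $12,355.14

$12,355.14


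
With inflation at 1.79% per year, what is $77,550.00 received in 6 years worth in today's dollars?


Formula: Real value = nominal / (1 + inflation)^years
Price level: (1 + 0.0179)^6 = 1.112322
Real value = $77,550.00 / 1.112322 = $69,718.99

$69,718.99


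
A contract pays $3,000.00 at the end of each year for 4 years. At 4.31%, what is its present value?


Formula: PV = PMT * (1 - (1+r)^(-n)) / r
Discount factor: (1 + 0.0431)^(-4) = 0.844688
Bracket: 1 - 0.844688 = 0.155312
PV = $3,000.00 * 0.155312 / 0.0431 = $10,810.59

$10,810.59


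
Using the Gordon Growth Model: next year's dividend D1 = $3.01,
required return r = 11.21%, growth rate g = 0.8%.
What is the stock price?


Formula: P = D1 / (r - g)
Spread: r - g = 0.1121 - 0.008 = 0.1041
Substituting: P = $3.01 / 0.1041
P = $28.91

$28.91


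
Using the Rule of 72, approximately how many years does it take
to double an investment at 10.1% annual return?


Formula: Years ≈ 72 / r
Substituting: Years ≈ 72 / 10.1
Years ≈ 7.1

7.1 years


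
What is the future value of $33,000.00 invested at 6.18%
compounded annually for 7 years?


Formula: FV = P * (1 + r)^n
Substituting: FV = $33,000.00 * (1 + 0.0618)^7
Growth factor: (1.0618)^7 = 1.521595
FV = $33,000.00 * 1.521595 = $50,212.63

$50,212.63


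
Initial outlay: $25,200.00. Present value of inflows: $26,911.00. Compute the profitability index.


Formula: PI = PV(cash flows) / initial investment
Substituting: PI = $26,911.00 / $25,200.00
PI = 1.0679

1.0679


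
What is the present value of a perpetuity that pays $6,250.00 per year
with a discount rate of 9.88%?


Formula: PV = C / r
Substituting: PV = $6,250.00 / 0.0988
PV = $63,259.11

$63,259.11


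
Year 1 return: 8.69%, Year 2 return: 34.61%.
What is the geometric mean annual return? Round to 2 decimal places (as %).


Formula: Geometric mean = ((1+r1)*(1+r2))^(1/2) - 1
Product: (1 + 0.0869) * (1 + 0.3461) = 1.0869 * 1.3461 = 1.463076
Square root: 1.463076^0.5 = 1.209577
Geometric mean = 1.209577 - 1 = 0.209577
As percentage: 20.96%

20.96%


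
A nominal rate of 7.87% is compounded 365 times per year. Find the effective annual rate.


Formula: EAR = (1 + r/m)^m - 1
Period rate: r/m = 0.0787 / 365 = 0.000216
Compounding: (1 + 0.000216)^365 = 1.081871
EAR = 1.081871 - 1 = 0.081871

0.081871


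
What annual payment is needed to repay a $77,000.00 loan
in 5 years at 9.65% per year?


Formula: PMT = PV * r / (1 - (1+r)^(-n))
Denominator: 1 - (1 + 0.0965)^(-5) = 0.369105
Numerator: $77,000.00 * 0.0965 = 7430.5
PMT = 7430.5 / 0.369105 = $20,131.11

$20,131.11


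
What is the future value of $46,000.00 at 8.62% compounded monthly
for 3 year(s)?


Formula: FV = P * (1 + r/m)^(m*t)
Period rate: r/m = 0.0862 / 12 = 0.007183
Total periods: m*t = 12 * 3 = 36
Growth factor: (1 + 0.007183)^36 = 1.293919
FV = $46,000.00 * 1.293919 = $59,520.28

$59,520.28


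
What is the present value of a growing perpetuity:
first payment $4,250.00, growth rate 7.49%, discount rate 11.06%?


Formula: PV = C / (r - g)
Spread: r - g = 0.1106 - 0.0749 = 0.0357
Substituting: PV = $4,250.00 / 0.0357
PV = $119,047.62

$119,047.62


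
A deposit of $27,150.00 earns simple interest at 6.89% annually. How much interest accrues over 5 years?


Formula: I = P * r * t
Substituting: I = $27,150.00 * 0.0689 * 5
Step: I = $27,150.00 * 0.3445
I = $9,353.18

$9,353.18


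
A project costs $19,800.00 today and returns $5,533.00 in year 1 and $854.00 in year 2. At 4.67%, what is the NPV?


Formula: NPV = C0 + C1/(1+r) + C2/(1+r)^2
Discount C1: $5,533.00 / (1 + 0.0467) = $5,286.14
Discount C2: $854.00 / (1 + 0.0467)^2 = $779.50
NPV = -$19,800.00 + $5,286.14 + $779.50 = -$13,734.37

-$13,734.37


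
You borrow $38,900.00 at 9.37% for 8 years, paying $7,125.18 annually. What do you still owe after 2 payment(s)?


Formula: Balance = PV*(1+r)^k - PMT*((1+r)^k - 1)/r
Growth: (1 + 0.0937)^2 = 1.19618
Accumulated factor: ((1+r)^k - 1)/r = 2.0937
Balance = $38,900.00 * 1.19618 - $7,125.18 * 2.0937
Balance = $31,613.40

$31,613.40


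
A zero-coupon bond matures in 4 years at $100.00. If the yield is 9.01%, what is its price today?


Formula: Price = FV / (1 + r)^n
Substituting: Price = $100.00 / (1 + 0.0901)^4
Discount factor: (1.0901)^4 = 1.4121
Price = $100.00 / 1.4121 = $70.82

$70.82


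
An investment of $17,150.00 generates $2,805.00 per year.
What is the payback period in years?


Formula: Payback = investment / annual cash flow
Substituting: Payback = $17,150.00 / $2,805.00
Payback = 6.1141 years

6.1141 years


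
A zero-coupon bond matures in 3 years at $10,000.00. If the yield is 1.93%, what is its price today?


Formula: Price = FV / (1 + r)^n
Substituting: Price = $10,000.00 / (1 + 0.0193)^3
Discount factor: (1.0193)^3 = 1.059025
Price = $10,000.00 / 1.059025 = $9,442.65

$9,442.65


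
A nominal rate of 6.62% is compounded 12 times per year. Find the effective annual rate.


Formula: EAR = (1 + r/m)^m - 1
Period rate: r/m = 0.0662 / 12 = 0.005517
Compounding: (1 + 0.005517)^12 = 1.068246
EAR = 1.068246 - 1 = 0.068246

0.068246


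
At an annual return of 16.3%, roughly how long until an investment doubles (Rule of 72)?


Formula: Years ≈ 72 / r
Substituting: Years ≈ 72 / 16.3
Years ≈ 4.4

4.4 years


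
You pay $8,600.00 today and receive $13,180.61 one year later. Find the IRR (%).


Formula: IRR = C1/C0 - 1
Substituting: IRR = $13,180.61 / $8,600.00 - 1
Ratio: 1.532629 - 1 = 0.532629
IRR = 53.2629%

53.2629%


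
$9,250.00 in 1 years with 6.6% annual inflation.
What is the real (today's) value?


Formula: Real value = nominal / (1 + inflation)^years
Price level: (1 + 0.066)^1 = 1.066
Real value = $9,250.00 / 1.066 = $8,677.30

$8,677.30
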